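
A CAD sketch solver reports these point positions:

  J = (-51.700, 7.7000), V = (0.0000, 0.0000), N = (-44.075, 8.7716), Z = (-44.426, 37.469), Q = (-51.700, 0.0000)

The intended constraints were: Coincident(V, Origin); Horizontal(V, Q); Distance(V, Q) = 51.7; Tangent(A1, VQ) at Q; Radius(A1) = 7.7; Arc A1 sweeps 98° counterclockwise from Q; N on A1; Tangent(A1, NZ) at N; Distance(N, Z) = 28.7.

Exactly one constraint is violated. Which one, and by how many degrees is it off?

Tangent(A1, NZ) at N — off by 7.30°.

V = (0.00, 0.00) ✓; V.y = 0.00, Q.y = 0.00 ✓; |VQ| = 51.70 ✓; ∠(JQ, QV) = 90.00° ✓; |JQ| = 7.700 ✓; bearing(J→N) − bearing(J→Q) = 98.00° ✓; |JN| = 7.700 ✓; ∠(JN, NZ) = 97.30° ✗; |NZ| = 28.70 ✓.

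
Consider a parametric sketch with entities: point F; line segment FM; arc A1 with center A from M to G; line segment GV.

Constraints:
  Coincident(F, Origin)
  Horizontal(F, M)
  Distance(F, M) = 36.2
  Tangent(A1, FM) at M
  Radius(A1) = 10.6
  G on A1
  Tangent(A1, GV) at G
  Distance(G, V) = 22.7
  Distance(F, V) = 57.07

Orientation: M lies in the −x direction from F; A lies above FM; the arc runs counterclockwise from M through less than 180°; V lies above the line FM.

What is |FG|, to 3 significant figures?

34.5

Checks: |AG| = 10.60 ✓; ∠(AG, GV) = 90.00° ✓; |GV| = 22.70 ✓; |FV| = 57.07 ✓.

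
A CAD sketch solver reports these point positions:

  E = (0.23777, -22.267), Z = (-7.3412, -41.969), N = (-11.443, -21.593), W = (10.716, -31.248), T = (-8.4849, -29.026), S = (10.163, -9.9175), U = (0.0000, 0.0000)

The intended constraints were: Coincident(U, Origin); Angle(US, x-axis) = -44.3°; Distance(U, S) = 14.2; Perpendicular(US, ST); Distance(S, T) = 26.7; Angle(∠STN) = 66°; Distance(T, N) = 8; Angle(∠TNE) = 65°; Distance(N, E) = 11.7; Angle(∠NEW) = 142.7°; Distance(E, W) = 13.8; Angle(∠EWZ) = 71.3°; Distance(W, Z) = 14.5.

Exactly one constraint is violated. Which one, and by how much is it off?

Distance(W, Z) = 14.5 — off by 6.50.

U = (0.00, 0.00) ✓; US at -44.30° ✓; |US| = 14.20 ✓; ∠(US, ST) = 90.00° ✓; |ST| = 26.70 ✓; ∠STN = 66.00° ✓; |TN| = 8.000 ✓; ∠TNE = 65.00° ✓; |NE| = 11.70 ✓; ∠NEW = 142.7° ✓; |EW| = 13.80 ✓; ∠EWZ = 71.30° ✓; |WZ| = 21.00 ✗.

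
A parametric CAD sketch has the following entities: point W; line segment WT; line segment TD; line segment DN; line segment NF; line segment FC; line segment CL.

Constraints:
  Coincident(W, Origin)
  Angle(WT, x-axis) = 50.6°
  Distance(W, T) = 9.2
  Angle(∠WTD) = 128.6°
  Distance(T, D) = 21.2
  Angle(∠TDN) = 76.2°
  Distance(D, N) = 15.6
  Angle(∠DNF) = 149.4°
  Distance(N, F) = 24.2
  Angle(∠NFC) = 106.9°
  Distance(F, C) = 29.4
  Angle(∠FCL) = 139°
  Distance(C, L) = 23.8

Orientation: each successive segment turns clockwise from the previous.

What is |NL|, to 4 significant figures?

54.92

W is at the origin; WT runs at 50.6° with length 9.2, so T = (5.840, 7.109). ∠WTD = 128.6° gives TD at -0.8000° from the x-axis; with |TD| = 21.2, D = (27.04, 6.813). ∠TDN = 76.2° gives DN at -104.6° from the x-axis; with |DN| = 15.6, N = (23.11, -8.283). ∠DNF = 149.4° gives NF at -135.2° from the x-axis; with |NF| = 24.2, F = (5.934, -25.34). ∠NFC = 106.9° gives FC at 151.7° from the x-axis; with |FC| = 29.4, C = (-19.95, -11.40). ∠FCL = 139.0° gives CL at 110.7° from the x-axis; with |CL| = 23.8, L = (-28.37, 10.87). Then |NL| = |L − N| = 54.92.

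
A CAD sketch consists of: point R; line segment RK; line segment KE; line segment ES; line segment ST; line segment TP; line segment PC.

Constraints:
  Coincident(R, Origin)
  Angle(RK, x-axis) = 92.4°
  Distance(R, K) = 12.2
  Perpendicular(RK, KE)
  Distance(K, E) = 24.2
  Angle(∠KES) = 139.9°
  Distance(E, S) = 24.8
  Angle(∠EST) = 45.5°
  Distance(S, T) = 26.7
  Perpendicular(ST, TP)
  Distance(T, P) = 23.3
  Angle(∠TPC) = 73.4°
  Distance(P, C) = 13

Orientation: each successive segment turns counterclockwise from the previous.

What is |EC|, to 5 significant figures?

3.6694

R is at the origin; RK runs at 92.4° with length 12.2, so K = (-0.51088, 12.189). RK is perpendicular to KE, so KE runs at -177.60°; with |KE| = 24.2, E = (-24.690, 11.176). ∠KES = 139.9° gives ES at -137.50° from the x-axis; with |ES| = 24.8, S = (-42.974, -5.5787). ∠EST = 45.5° gives ST at -3.0000° from the x-axis; with |ST| = 26.7, T = (-16.311, -6.9761). ST ⟂ TP, so TP runs at 87.000°; with |TP| = 23.3, P = (-15.091, 16.292). ∠TPC = 73.4° gives PC at -166.40° from the x-axis; with |PC| = 13.0, C = (-27.727, 13.235). Then |EC| = |C − E| = 3.6694.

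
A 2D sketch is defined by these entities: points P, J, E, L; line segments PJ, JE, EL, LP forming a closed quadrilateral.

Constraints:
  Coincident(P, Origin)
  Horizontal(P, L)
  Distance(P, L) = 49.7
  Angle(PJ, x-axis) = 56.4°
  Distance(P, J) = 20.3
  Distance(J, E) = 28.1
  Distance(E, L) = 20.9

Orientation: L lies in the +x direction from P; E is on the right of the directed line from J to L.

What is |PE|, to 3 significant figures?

29.7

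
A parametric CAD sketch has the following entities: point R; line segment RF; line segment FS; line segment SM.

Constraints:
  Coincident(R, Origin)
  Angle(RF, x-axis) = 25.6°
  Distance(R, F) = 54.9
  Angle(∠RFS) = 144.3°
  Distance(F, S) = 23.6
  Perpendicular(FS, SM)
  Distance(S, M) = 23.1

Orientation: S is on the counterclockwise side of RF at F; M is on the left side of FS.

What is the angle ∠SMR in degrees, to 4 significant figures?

97.47°

R is at the origin; RF runs at 25.6° with length 54.9, so F = 54.9·(cos 25.6°, sin 25.6°) = (49.51, 23.72). ∠RFS = 144.3°, so FS runs at 25.6° + (180° − 144.3°) = 61.30° from the x-axis; with |FS| = 23.6, S = F + 23.6·(cos 61.30°, sin 61.30°) = (60.84, 44.42). FS ⟂ SM; with |SM| = 23.1 on the left of FS, M = S + 23.1·(-0.8771, 0.4802) = (40.58, 55.52). Then cos ∠SMR = MS·MR / (|MS||MR|), giving 97.47°.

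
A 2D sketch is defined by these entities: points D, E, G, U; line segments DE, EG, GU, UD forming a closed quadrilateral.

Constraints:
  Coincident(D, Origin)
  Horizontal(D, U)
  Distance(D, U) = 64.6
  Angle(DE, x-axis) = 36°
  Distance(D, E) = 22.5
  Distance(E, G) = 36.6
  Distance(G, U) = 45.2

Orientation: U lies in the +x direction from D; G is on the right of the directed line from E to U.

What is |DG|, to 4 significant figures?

34.09

Checks: |EG| = 36.60 ✓; |GU| = 45.20 ✓.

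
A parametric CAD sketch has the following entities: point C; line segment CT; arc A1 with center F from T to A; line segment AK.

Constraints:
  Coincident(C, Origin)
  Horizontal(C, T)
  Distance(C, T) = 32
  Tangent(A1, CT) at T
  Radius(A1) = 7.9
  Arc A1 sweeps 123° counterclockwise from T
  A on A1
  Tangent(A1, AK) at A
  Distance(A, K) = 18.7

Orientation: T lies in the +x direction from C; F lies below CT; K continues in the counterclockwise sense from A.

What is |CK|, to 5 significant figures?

45.189

C is at the origin; C and T share the same y with |CT| = 32.0 and T on the +x side, so T = (32.000, 0.0000). Tangency of A1 to CT means the radius FT is perpendicular to CT, so F = T + (0, -7.9) = (32.000, -7.9000). On A1, T sits at bearing 90° from F; a 123° counterclockwise sweep puts A at bearing 213°, so A = F + 7.9·(cos 213°, sin 213°) = (25.375, -12.203). The tangent condition forces FA to be normal to AK, so AK runs along (−sin 213°, cos 213°); with |AK| = 18.7, K = (35.559, -27.886). Then |CK| = |K − C| = 45.189.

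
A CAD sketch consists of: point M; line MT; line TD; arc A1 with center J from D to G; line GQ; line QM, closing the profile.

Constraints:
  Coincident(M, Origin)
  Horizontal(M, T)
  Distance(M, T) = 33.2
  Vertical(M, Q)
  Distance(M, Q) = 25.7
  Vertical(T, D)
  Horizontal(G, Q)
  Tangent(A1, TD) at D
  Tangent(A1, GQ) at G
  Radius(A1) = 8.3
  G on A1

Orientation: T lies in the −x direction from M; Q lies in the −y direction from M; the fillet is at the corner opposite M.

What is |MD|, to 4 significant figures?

37.48

M is at the origin; M and T share the same y with |MT| = 33.2 and T on the −x side, so T = (-33.20, 0.000). M and Q share the same x with |MQ| = 25.7 and Q on the −y side, so Q = (0.000, -25.70). The virtual corner opposite M is at (-33.20, -25.70). A1 meets TD tangentially, so JD is at right angles to TD and since A1 is tangent to GQ there, JG ⟂ GQ, with radius 8.3, so the center J sits 8.3 in from both sides at J = (-24.90, -17.40). That places the tangent points at D = (-33.20, -17.40) on TD and G = (-24.90, -25.70) on GQ. Then |MD| = |D − M| = 37.48.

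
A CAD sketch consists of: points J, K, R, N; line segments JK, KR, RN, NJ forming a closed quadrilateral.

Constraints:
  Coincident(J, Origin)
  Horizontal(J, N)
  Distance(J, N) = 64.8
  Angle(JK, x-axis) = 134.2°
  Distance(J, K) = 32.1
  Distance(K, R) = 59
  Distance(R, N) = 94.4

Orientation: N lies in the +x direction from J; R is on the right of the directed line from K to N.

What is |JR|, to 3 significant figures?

42.4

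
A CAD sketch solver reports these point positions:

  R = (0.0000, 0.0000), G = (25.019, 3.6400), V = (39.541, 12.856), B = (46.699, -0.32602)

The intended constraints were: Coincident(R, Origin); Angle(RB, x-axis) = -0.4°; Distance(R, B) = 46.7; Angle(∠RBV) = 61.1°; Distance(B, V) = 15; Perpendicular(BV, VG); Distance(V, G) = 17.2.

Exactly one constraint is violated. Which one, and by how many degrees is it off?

Perpendicular(BV, VG) — off by 3.90°.

R = (0.00, 0.00) ✓; RB at -0.4000° ✓; |RB| = 46.70 ✓; ∠RBV = 61.10° ✓; |BV| = 15.00 ✓; ∠(BV, VG) = 93.90° ✗; |VG| = 17.20 ✓.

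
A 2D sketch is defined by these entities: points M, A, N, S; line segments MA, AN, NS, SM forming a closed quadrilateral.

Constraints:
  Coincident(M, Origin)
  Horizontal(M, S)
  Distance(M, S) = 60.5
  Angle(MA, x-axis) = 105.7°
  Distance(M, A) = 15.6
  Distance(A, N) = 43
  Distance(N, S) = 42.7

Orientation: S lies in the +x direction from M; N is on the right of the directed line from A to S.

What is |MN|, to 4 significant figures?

29.16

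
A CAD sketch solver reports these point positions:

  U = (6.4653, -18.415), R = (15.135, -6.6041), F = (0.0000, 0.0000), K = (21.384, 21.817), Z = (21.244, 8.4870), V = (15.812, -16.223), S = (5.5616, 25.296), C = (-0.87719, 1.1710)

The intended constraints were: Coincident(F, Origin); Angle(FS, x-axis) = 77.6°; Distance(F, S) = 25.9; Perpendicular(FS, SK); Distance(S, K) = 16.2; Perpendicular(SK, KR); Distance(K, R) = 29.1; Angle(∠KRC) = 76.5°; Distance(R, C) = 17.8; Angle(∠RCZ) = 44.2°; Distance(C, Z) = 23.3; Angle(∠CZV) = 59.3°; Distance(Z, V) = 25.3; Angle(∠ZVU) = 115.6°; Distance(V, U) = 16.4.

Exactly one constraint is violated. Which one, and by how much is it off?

Distance(V, U) = 16.4 — off by 6.80.

F = (0.00, 0.00) ✓; FS at 77.60° ✓; |FS| = 25.90 ✓; ∠(FS, SK) = 90.00° ✓; |SK| = 16.20 ✓; ∠(SK, KR) = 90.00° ✓; |KR| = 29.10 ✓; ∠KRC = 76.50° ✓; |RC| = 17.80 ✓; ∠RCZ = 44.20° ✓; |CZ| = 23.30 ✓; ∠CZV = 59.30° ✓; |ZV| = 25.30 ✓; ∠ZVU = 115.6° ✓; |VU| = 9.600 ✗.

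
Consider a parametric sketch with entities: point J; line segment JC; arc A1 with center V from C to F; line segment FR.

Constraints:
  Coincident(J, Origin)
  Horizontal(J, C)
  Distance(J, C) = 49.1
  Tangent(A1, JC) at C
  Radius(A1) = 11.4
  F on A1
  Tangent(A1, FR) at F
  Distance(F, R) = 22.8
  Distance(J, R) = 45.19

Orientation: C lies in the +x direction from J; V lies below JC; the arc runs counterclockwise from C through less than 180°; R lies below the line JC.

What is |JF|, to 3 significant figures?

39.0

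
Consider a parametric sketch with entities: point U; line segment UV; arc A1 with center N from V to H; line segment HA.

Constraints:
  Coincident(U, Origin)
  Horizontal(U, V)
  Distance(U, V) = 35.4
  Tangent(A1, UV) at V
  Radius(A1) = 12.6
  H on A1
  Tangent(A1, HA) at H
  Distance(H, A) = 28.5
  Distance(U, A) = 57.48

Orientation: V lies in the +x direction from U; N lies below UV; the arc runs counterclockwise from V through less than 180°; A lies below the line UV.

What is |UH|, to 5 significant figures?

30.414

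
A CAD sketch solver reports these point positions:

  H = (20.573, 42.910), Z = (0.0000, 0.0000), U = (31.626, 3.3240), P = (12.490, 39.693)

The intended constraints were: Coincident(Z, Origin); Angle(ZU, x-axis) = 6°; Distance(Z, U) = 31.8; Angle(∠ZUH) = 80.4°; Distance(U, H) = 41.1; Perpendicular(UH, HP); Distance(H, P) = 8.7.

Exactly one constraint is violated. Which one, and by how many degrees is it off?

Perpendicular(UH, HP) — off by 6.10°.

Z = (0.00, 0.00) ✓; ZU at 6.000° ✓; |ZU| = 31.80 ✓; ∠ZUH = 80.40° ✓; |UH| = 41.10 ✓; ∠(UH, HP) = 96.10° ✗; |HP| = 8.700 ✓.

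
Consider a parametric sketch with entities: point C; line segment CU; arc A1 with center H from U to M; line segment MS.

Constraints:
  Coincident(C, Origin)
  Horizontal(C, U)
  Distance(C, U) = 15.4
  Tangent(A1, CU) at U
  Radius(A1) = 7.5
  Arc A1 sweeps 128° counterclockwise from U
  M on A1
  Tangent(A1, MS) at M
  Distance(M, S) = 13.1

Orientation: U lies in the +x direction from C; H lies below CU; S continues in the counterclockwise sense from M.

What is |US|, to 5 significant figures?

22.544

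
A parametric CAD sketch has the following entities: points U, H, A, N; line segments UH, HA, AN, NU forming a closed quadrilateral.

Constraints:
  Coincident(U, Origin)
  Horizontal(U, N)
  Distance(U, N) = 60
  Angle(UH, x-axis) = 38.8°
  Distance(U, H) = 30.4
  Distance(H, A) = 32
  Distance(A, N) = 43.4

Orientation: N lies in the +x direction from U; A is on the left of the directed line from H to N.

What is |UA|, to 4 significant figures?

62.33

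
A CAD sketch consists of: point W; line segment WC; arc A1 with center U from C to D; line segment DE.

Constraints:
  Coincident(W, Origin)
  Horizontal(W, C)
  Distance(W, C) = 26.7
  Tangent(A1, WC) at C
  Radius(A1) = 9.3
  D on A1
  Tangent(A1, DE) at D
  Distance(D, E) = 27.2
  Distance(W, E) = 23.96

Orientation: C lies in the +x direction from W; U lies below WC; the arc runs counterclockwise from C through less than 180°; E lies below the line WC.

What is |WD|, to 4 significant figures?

19.91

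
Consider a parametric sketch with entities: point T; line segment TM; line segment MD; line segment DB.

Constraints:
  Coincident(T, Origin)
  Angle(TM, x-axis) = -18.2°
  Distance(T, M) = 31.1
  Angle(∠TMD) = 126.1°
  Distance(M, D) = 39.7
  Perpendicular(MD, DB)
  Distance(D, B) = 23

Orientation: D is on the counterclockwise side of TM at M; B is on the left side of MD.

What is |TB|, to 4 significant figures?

58.06

∠TMD = 126.1°, so MD runs at -18.2° + (180° − 126.1°) = 35.70° from the x-axis; with |MD| = 39.7, D = M + 39.7·(cos 35.70°, sin 35.70°) = (61.78, 13.45). MD ⟂ DB; with |DB| = 23.0 on the left of MD, B = D + 23.0·(-0.5835, 0.8121) = (48.36, 32.13). Then |TB| = |B − T| = 58.06.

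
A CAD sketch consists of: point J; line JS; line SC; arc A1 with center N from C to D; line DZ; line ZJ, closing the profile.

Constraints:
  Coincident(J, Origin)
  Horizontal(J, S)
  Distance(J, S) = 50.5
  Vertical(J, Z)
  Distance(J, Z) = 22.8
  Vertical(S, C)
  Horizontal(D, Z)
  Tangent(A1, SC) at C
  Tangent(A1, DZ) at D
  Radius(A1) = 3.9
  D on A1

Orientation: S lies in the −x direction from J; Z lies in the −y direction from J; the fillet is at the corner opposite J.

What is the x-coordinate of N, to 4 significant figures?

-46.60

J is at the origin; JS is horizontal with |JS| = 50.5 and S on the −x side, so S = (-50.50, 0.000). JZ is vertical with |JZ| = 22.8 and Z on the −y side, so Z = (0.000, -22.80). The virtual corner opposite J is at (-50.50, -22.80). A1 meets SC tangentially, so NC is at right angles to SC and tangency of A1 to DZ means the radius ND is perpendicular to DZ, with radius 3.9, so the center N sits 3.9 in from both sides at N = (-46.60, -18.90). So N.x = -46.60.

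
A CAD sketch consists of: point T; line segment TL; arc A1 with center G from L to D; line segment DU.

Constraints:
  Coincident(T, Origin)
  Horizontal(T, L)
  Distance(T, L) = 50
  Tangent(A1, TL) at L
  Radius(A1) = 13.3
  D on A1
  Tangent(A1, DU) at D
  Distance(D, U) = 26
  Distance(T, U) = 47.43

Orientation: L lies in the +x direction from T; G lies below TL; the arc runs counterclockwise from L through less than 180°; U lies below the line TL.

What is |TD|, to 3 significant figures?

38.4

Checks: |TL| = 50.00 ✓; |GD| = 13.30 ✓; ∠(GD, DU) = 90.00° ✓; |DU| = 26.00 ✓; |TU| = 47.43 ✓.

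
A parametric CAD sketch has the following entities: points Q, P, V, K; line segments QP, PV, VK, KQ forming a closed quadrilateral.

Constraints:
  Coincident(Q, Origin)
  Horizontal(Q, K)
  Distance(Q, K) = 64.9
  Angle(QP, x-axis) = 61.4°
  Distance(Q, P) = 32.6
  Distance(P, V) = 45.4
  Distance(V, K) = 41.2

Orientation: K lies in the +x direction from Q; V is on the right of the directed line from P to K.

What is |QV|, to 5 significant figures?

30.815

Checks: |PV| = 45.40 ✓; |VK| = 41.20 ✓.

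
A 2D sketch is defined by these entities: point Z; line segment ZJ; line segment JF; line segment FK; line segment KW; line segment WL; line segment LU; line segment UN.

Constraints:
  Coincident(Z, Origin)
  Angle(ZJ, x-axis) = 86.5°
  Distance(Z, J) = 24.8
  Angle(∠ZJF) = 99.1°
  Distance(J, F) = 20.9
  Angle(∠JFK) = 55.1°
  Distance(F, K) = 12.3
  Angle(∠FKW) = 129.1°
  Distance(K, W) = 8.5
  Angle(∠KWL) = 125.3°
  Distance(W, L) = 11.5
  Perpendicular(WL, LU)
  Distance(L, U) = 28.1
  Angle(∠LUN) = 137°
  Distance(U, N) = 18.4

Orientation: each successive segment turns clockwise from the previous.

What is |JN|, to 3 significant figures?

40.9

Z is at the origin; ZJ runs at 86.5° with length 24.8, so J = (1.51, 24.8). ∠ZJF = 99.1° gives JF at 5.60° from the x-axis; with |JF| = 20.9, F = (22.3, 26.8). ∠JFK = 55.1° gives FK at -119° from the x-axis; with |FK| = 12.3, K = (16.3, 16.1). ∠FKW = 129.1° gives KW at -170° from the x-axis; with |KW| = 8.5, W = (7.92, 14.6). ∠KWL = 125.3° gives WL at 135° from the x-axis; with |WL| = 11.5, L = (-0.227, 22.7). The perpendicularity gives LU at right angles to WL, so LU runs at 45.1°; with |LU| = 28.1, U = (19.6, 42.6). ∠LUN = 137.0° gives UN at 2.10° from the x-axis; with |UN| = 18.4, N = (38.0, 43.3). Then |JN| = |N − J| = 40.9.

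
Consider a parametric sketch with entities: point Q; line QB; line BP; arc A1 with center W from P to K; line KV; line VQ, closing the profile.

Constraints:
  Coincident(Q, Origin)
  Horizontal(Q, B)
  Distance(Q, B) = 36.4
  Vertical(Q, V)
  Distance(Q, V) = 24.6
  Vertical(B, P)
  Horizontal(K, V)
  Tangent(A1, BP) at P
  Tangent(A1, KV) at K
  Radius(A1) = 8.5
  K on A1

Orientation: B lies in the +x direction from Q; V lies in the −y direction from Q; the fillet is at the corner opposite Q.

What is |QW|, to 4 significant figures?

32.21

Q is at the origin; Q and B share the same y with |QB| = 36.4 and B on the +x side, so B = (36.40, 0.000). QV is vertical with |QV| = 24.6 and V on the −y side, so V = (0.000, -24.60). The virtual corner opposite Q is at (36.40, -24.60). A1 meets BP tangentially, so WP is at right angles to BP and the tangent condition forces WK to be normal to KV, with radius 8.5, so the center W sits 8.5 in from both sides at W = (27.90, -16.10). Then |QW| = |W − Q| = 32.21.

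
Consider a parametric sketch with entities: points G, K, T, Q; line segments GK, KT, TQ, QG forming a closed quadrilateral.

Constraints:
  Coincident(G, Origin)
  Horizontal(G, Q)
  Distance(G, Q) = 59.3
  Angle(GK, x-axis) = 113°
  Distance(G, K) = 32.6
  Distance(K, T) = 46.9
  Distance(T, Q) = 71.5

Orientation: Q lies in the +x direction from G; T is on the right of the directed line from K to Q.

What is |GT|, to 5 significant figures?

19.669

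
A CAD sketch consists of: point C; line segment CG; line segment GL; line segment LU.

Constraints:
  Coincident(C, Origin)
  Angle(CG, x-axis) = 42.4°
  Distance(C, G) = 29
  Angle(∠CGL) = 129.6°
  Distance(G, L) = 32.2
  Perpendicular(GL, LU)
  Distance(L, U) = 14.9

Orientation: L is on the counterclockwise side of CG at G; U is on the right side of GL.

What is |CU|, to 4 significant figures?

62.90

C is at the origin; CG runs at 42.4° with length 29.0, so G = 29.0·(cos 42.4°, sin 42.4°) = (21.42, 19.55). ∠CGL = 129.6°, so GL runs at 42.4° + (180° − 129.6°) = 92.80° from the x-axis; with |GL| = 32.2, L = G + 32.2·(cos 92.80°, sin 92.80°) = (19.84, 51.72). GL is perpendicular to LU; with |LU| = 14.9 on the right of GL, U = L + 14.9·(0.9988, 0.04885) = (34.72, 52.44). Then |CU| = |U − C| = 62.90.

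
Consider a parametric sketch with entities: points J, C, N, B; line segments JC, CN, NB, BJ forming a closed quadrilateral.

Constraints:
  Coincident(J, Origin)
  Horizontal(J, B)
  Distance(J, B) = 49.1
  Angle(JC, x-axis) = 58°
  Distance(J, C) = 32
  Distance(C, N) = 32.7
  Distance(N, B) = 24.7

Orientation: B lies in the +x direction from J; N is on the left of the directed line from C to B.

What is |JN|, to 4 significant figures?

55.38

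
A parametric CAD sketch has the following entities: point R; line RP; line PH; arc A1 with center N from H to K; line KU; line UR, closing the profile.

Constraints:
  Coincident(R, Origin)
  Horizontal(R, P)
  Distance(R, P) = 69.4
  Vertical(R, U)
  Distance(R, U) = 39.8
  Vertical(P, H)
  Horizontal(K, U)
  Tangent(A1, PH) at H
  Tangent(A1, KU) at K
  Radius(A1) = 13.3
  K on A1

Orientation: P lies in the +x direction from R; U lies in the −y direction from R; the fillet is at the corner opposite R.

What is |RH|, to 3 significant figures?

74.3

R is at the origin; R and P share the same y with |RP| = 69.4 and P on the +x side, so P = (69.4, 0.00). R and U share the same x with |RU| = 39.8 and U on the −y side, so U = (0.00, -39.8). The virtual corner opposite R is at (69.4, -39.8). Since A1 is tangent to PH there, NH ⟂ PH and tangency of A1 to KU means the radius NK is perpendicular to KU, with radius 13.3, so the center N sits 13.3 in from both sides at N = (56.1, -26.5). That places the tangent points at H = (69.4, -26.5) on PH and K = (56.1, -39.8) on KU. Then |RH| = |H − R| = 74.3.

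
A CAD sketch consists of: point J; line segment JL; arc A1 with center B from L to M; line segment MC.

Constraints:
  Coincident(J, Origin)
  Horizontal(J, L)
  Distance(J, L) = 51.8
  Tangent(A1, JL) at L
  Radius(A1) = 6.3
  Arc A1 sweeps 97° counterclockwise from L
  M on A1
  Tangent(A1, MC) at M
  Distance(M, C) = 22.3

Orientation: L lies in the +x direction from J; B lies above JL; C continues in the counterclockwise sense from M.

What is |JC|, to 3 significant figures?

62.6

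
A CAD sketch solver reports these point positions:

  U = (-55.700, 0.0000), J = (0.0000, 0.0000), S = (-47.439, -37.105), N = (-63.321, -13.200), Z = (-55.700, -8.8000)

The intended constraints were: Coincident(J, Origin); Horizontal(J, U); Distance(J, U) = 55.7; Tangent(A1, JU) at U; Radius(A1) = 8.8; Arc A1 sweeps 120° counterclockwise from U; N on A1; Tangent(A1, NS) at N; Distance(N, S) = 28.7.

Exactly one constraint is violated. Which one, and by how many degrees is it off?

Tangent(A1, NS) at N — off by 3.60°.

J = (0.00, 0.00) ✓; J.y = 0.00, U.y = 0.00 ✓; |JU| = 55.70 ✓; ∠(ZU, UJ) = 90.00° ✓; |ZU| = 8.800 ✓; bearing(Z→N) − bearing(Z→U) = 120.0° ✓; |ZN| = 8.800 ✓; ∠(ZN, NS) = 86.40° ✗; |NS| = 28.70 ✓.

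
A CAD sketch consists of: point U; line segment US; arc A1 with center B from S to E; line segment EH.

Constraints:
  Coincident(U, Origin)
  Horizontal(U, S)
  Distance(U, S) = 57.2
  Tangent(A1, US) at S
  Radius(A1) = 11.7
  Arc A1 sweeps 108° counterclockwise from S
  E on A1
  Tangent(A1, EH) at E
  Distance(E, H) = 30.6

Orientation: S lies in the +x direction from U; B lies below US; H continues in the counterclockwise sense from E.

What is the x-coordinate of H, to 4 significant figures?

55.53

U is at the origin; U and S share the same y with |US| = 57.2 and S on the +x side, so S = (57.20, 0.000). The tangent condition forces BS to be normal to US, so B = S + (0, -11.7) = (57.20, -11.70). On A1, S sits at bearing 90° from B; a 108° counterclockwise sweep puts E at bearing 198°, so E = B + 11.7·(cos 198°, sin 198°) = (46.07, -15.32). A1 meets EH tangentially, so BE is at right angles to EH, so EH runs along (−sin 198°, cos 198°); with |EH| = 30.6, H = (55.53, -44.42). So H.x = 55.53.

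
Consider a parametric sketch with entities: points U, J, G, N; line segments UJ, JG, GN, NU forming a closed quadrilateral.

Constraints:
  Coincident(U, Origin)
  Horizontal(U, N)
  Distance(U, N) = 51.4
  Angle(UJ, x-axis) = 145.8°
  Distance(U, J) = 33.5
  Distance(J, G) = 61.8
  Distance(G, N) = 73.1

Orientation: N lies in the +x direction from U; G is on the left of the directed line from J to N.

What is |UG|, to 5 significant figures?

65.198

U is at the origin; U and N share the same y with |UN| = 51.4 and N in +x, so N = (51.4, 0). UJ runs at 145.8° with |UJ| = 33.5, so J = (-27.707, 18.830). G is determined by |JG| = 61.8 and |GN| = 73.1 together: it lies at the intersection of circle(J, 61.8) and circle(N, 73.1). With |JN| = 81.317, the foot of the radical line on JN is 31.286 from J and the perpendicular offset is √(61.8² − 31.286²) = 53.296. Taking the left-of-JN solution: G = (15.069, 63.433).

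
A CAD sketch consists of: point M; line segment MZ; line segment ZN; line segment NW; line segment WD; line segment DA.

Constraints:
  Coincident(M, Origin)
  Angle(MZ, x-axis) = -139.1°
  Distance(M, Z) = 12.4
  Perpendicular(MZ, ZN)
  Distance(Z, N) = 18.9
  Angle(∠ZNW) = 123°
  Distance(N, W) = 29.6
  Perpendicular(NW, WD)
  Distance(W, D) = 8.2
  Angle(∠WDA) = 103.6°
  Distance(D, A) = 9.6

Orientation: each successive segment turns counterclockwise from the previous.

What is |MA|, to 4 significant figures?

23.54

M is at the origin; MZ runs at -139.1° with length 12.4, so Z = (-9.373, -8.119). The perpendicularity gives ZN at right angles to MZ, so ZN runs at -49.10°; with |ZN| = 18.9, N = (3.002, -22.40). ∠ZNW = 123.0° gives NW at 7.900° from the x-axis; with |NW| = 29.6, W = (32.32, -18.34). The perpendicularity gives WD at right angles to NW, so WD runs at 97.90°; with |WD| = 8.2, D = (31.19, -10.21). ∠WDA = 103.6° gives DA at 174.3° from the x-axis; with |DA| = 9.6, A = (21.64, -9.260). Then |MA| = |A − M| = 23.54.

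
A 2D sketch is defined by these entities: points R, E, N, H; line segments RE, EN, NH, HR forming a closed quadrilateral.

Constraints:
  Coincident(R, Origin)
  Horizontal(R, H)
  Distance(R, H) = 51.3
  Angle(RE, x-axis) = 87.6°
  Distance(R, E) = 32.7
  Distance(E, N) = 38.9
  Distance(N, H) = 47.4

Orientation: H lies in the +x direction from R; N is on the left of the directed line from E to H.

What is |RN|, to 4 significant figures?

59.35

Checks: |EN| = 38.90 ✓; |NH| = 47.40 ✓.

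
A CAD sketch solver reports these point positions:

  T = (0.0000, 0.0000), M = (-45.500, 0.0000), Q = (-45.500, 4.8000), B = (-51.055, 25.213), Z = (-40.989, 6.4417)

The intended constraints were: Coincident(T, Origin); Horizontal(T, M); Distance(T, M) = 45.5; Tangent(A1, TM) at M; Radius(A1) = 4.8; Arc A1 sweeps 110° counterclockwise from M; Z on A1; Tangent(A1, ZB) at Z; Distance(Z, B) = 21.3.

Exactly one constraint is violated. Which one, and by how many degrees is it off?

Tangent(A1, ZB) at Z — off by 8.20°.

T = (0.00, 0.00) ✓; T.y = 0.00, M.y = 0.00 ✓; |TM| = 45.50 ✓; ∠(QM, MT) = 90.00° ✓; |QM| = 4.800 ✓; bearing(Q→Z) − bearing(Q→M) = 110.0° ✓; |QZ| = 4.800 ✓; ∠(QZ, ZB) = 81.80° ✗; |ZB| = 21.30 ✓.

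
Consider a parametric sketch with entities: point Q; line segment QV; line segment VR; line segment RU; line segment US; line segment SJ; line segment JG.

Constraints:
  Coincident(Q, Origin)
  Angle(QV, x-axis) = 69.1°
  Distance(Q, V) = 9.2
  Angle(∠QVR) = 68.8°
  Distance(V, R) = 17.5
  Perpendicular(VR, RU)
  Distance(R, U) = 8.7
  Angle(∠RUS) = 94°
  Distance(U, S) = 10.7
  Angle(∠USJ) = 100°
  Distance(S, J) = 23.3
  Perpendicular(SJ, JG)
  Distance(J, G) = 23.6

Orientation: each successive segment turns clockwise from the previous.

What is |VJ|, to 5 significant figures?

13.215

Q is at the origin; QV runs at 69.1° with length 9.2, so V = (3.2820, 8.5947). ∠QVR = 68.8° gives VR at -42.100° from the x-axis; with |VR| = 17.5, R = (16.267, -3.1378). VR ⟂ RU, so RU runs at -132.10°; with |RU| = 8.7, U = (10.434, -9.5930). ∠RUS = 94.0° gives US at 141.90° from the x-axis; with |US| = 10.7, S = (2.0137, -2.9907). ∠USJ = 100.0° gives SJ at 61.900° from the x-axis; with |SJ| = 23.3, J = (12.988, 17.563). Then |VJ| = |J − V| = 13.215.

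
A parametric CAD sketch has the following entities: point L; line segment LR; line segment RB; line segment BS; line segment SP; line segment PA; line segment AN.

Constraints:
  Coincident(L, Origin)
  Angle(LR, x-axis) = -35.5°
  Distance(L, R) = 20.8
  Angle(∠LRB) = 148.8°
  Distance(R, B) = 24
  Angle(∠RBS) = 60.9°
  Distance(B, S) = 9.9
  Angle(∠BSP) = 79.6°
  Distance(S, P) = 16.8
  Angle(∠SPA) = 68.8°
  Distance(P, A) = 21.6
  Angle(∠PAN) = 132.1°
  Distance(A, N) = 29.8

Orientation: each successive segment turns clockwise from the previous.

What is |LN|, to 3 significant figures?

72.4

L is at the origin; LR runs at -35.5° with length 20.8, so R = (16.9, -12.1). ∠LRB = 148.8° gives RB at -66.7° from the x-axis; with |RB| = 24.0, B = (26.4, -34.1). ∠RBS = 60.9° gives BS at 174° from the x-axis; with |BS| = 9.9, S = (16.6, -33.1). ∠BSP = 79.6° gives SP at 73.8° from the x-axis; with |SP| = 16.8, P = (21.3, -17.0). ∠SPA = 68.8° gives PA at -37.4° from the x-axis; with |PA| = 21.6, A = (38.4, -30.1). ∠PAN = 132.1° gives AN at -85.3° from the x-axis; with |AN| = 29.8, N = (40.9, -59.8). Then |LN| = |N − L| = 72.4.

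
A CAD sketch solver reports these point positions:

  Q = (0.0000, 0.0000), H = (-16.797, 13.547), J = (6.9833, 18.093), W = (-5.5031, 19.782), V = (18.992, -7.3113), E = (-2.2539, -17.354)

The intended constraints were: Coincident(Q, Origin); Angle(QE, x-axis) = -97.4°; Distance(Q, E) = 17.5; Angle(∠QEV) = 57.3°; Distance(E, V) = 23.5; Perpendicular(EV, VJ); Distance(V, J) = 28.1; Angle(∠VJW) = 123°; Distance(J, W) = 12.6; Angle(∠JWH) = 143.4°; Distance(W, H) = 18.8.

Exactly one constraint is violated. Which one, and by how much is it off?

Distance(W, H) = 18.8 — off by 5.90.

Q = (0.00, 0.00) ✓; QE at -97.40° ✓; |QE| = 17.50 ✓; ∠QEV = 57.30° ✓; |EV| = 23.50 ✓; ∠(EV, VJ) = 90.00° ✓; |VJ| = 28.10 ✓; ∠VJW = 123.0° ✓; |JW| = 12.60 ✓; ∠JWH = 143.4° ✓; |WH| = 12.90 ✗.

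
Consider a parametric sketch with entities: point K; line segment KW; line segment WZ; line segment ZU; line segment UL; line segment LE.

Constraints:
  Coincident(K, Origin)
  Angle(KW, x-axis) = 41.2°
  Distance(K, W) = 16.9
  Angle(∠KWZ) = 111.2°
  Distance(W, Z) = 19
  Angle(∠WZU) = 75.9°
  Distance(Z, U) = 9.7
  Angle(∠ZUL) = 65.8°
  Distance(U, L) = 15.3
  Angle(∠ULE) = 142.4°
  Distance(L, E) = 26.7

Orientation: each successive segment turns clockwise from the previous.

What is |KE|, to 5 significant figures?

41.941

∠ZUL = 65.8° gives UL at 114.10° from the x-axis; with |UL| = 15.3, L = (16.853, 9.0532). ∠ULE = 142.4° gives LE at 76.500° from the x-axis; with |LE| = 26.7, E = (23.086, 35.015). Then |KE| = |E − K| = 41.941.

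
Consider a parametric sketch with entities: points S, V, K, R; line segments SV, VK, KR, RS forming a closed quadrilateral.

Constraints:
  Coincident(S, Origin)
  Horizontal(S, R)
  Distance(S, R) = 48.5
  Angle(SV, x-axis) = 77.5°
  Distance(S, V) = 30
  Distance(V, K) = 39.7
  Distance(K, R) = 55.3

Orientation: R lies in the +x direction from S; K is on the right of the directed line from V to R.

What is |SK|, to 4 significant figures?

10.37

S is at the origin; SR is horizontal with |SR| = 48.5 and R in +x, so R = (48.5, 0). SV runs at 77.5° with |SV| = 30.0, so V = (6.493, 29.29). K is determined by |VK| = 39.7 and |KR| = 55.3 together: it lies at the intersection of circle(V, 39.7) and circle(R, 55.3). With |VR| = 51.21, the foot of the radical line on VR is 11.13 from V and the perpendicular offset is √(39.7² − 11.13²) = 38.11. Taking the right-of-VR solution: K = (-6.168, -8.338).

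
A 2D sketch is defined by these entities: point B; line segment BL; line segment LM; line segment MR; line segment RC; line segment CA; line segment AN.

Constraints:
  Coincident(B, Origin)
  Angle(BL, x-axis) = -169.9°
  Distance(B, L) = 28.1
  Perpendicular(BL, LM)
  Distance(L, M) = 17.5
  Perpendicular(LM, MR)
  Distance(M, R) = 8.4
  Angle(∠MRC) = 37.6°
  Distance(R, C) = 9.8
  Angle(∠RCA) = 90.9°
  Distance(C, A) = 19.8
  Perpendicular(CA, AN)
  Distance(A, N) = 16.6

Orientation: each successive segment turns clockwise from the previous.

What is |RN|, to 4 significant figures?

21.08

∠RCA = 90.9° gives CA at 138.6° from the x-axis; with |CA| = 19.8, A = (-43.91, 19.62). The perpendicularity gives AN at right angles to CA, so AN runs at 48.60°; with |AN| = 16.6, N = (-32.93, 32.07). Then |RN| = |N − R| = 21.08.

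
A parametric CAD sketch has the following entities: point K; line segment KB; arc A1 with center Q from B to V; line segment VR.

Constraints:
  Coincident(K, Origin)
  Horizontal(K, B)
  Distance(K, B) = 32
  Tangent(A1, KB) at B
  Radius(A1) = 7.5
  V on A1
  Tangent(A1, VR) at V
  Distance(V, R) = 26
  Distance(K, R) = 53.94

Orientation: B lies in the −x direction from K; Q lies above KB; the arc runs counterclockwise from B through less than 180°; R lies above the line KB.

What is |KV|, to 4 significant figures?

29.12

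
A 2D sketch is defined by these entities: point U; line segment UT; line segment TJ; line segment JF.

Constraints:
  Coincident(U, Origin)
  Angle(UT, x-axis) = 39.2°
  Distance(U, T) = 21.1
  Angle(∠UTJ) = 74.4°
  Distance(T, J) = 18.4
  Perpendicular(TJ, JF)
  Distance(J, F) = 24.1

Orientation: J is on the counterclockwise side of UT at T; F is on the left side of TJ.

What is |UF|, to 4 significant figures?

13.27

∠UTJ = 74.4°, so TJ runs at 39.2° + (180° − 74.4°) = 144.8° from the x-axis; with |TJ| = 18.4, J = T + 18.4·(cos 144.8°, sin 144.8°) = (1.316, 23.94). The perpendicularity gives JF at right angles to TJ; with |JF| = 24.1 on the left of TJ, F = J + 24.1·(-0.5764, -0.8171) = (-12.58, 4.249). Then |UF| = |F − U| = 13.27.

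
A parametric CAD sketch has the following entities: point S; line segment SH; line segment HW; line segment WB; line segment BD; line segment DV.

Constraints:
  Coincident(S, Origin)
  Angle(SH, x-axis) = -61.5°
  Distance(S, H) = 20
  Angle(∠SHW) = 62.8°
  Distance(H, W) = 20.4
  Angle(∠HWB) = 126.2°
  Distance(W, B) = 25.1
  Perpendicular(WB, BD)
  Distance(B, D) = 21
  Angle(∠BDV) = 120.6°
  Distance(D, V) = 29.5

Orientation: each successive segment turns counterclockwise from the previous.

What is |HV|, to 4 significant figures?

22.82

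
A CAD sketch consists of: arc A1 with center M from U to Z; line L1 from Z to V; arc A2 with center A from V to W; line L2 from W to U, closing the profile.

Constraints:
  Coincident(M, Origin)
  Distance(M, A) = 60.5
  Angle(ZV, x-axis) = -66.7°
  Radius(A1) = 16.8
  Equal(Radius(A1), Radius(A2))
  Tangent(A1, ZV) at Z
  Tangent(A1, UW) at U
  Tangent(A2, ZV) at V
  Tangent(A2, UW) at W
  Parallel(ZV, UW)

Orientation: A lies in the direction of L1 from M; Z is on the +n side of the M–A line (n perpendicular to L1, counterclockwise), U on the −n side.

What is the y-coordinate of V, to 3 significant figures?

-48.9

The slot axis is L1's direction at -66.7°, so u = (cos -66.7°, sin -66.7°) = (0.396, -0.918) and n = (−sin -66.7°, cos -66.7°) = (0.918, 0.396). M is at the origin and A lies 60.5 along u from M, so A = 60.5·u = (23.9, -55.6). Tangency of A1 to both parallel lines with radius 16.8 puts Z and U at M ± 16.8·n: Z = (15.4, 6.65), U = (-15.4, -6.65). Equal radii place V and W the same way about A: V = A + 16.8·n = (39.4, -48.9), W = A − 16.8·n = (8.50, -62.2). So V.y = -48.9.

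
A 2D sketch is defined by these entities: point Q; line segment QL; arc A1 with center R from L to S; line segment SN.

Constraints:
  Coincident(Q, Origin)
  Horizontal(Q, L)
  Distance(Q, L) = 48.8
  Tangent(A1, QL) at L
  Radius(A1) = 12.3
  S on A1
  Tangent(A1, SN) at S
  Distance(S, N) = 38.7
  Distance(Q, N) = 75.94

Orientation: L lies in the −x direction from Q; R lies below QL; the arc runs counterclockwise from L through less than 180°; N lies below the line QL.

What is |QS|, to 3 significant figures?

62.6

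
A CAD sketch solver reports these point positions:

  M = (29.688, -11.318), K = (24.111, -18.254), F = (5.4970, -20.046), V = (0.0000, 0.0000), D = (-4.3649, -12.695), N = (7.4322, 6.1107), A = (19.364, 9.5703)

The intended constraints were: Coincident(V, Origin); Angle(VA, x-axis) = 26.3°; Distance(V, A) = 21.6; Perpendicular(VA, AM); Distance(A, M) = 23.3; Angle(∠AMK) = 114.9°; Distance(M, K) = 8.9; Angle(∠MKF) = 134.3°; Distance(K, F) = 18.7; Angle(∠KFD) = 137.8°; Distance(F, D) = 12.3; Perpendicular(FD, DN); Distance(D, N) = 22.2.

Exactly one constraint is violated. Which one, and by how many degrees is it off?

Perpendicular(FD, DN) — off by 4.60°.

V = (0.00, 0.00) ✓; VA at 26.30° ✓; |VA| = 21.60 ✓; ∠(VA, AM) = 90.00° ✓; |AM| = 23.30 ✓; ∠AMK = 114.9° ✓; |MK| = 8.900 ✓; ∠MKF = 134.3° ✓; |KF| = 18.70 ✓; ∠KFD = 137.8° ✓; |FD| = 12.30 ✓; ∠(FD, DN) = 85.40° ✗; |DN| = 22.20 ✓.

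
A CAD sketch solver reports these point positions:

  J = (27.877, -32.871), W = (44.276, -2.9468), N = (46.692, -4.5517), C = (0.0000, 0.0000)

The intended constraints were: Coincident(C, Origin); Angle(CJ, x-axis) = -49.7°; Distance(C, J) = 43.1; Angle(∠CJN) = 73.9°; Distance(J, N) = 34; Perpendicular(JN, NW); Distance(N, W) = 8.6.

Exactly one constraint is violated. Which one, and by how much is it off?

Distance(N, W) = 8.6 — off by 5.70.

C = (0.00, 0.00) ✓; CJ at -49.70° ✓; |CJ| = 43.10 ✓; ∠CJN = 73.90° ✓; |JN| = 34.00 ✓; ∠(JN, NW) = 90.00° ✓; |NW| = 2.900 ✗.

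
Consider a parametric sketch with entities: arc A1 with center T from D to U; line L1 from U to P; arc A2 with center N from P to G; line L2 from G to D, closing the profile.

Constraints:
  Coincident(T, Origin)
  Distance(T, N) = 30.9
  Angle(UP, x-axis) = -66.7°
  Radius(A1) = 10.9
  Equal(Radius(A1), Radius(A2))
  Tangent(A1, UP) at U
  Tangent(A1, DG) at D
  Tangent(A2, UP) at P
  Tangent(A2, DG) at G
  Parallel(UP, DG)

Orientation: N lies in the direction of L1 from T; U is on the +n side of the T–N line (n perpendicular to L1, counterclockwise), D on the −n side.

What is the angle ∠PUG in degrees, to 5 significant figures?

35.203°

The slot axis is L1's direction at -66.7°, so u = (cos -66.7°, sin -66.7°) = (0.39555, -0.91845) and n = (−sin -66.7°, cos -66.7°) = (0.91845, 0.39555). T is at the origin and N lies 30.9 along u from T, so N = 30.9·u = (12.222, -28.380). Tangency of A1 to both parallel lines with radius 10.9 puts U and D at T ± 10.9·n: U = (10.011, 4.3114), D = (-10.011, -4.3114). Equal radii place P and G the same way about N: P = N + 10.9·n = (22.233, -24.069), G = N − 10.9·n = (2.2113, -32.691). Then cos ∠PUG = UP·UG / (|UP||UG|), giving 35.203°.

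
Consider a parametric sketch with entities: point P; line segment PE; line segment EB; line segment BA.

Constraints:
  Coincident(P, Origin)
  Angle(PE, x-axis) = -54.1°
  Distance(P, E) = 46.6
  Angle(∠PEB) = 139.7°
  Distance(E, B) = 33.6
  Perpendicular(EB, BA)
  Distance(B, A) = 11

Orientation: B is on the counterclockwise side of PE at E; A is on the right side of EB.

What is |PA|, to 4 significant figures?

80.45

P is at the origin; PE runs at -54.1° with length 46.6, so E = 46.6·(cos -54.1°, sin -54.1°) = (27.32, -37.75). ∠PEB = 139.7°, so EB runs at -54.1° + (180° − 139.7°) = -13.80° from the x-axis; with |EB| = 33.6, B = E + 33.6·(cos -13.80°, sin -13.80°) = (59.96, -45.76). EB is perpendicular to BA; with |BA| = 11.0 on the right of EB, A = B + 11.0·(-0.2385, -0.9711) = (57.33, -56.45). Then |PA| = |A − P| = 80.45.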